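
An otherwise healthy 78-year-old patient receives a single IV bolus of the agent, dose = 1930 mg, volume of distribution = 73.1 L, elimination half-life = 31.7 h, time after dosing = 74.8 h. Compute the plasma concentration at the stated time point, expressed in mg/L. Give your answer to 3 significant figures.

5.14 mg/L

C₀ = Dose / Vd = 1930 / 73.1 = 26.40 mg/L
k = ln2 / t½ = 0.693147 / 31.7 = 0.02187 h⁻¹
C = C₀ · e^(−k·t) = 26.40 × e^(−0.02187 × 74.8)
  = 26.40 × 0.1948 = 5.143 mg/L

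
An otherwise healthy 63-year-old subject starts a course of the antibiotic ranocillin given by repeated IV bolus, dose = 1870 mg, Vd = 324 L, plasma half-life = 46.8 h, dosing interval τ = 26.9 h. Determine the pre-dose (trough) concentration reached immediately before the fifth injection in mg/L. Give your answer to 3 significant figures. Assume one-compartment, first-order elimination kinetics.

C₀ per dose = Dose / Vd = 1870 / 324 = 5.772 mg/L
k = ln2 / t½ = 0.693147 / 46.8 = 0.01481 h⁻¹
Fraction remaining after one interval: r = e^(−kτ) = e^(−0.01481 × 26.9) = 0.6714
Before dose 5, 4 doses have been given (aged 1τ, 2τ, 3τ, 4τ).
C_trough = C₀ × (r + r² + … + r^4) = C₀ × r(1−r^4)/(1−r)
        = 5.772 × 0.6714 × (1 − 0.2032) / (1 − 0.6714) = 9.397 mg/L

9.40 mg/L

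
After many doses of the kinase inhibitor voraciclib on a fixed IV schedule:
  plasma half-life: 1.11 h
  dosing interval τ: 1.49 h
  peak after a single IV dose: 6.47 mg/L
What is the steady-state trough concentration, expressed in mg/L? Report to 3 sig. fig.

4.21 mg/L

k = ln2 / t½ = 0.693147 / 1.11 = 0.6245 h⁻¹
e^(−kτ) = e^(−0.6245 × 1.49) = 0.3944
Accumulation ratio R = 1 / (1 − e^(−kτ)) = 1 / (1 − 0.3944) = 1.651
Steady-state trough = C₀ × R × e^(−kτ) = 6.47 × 1.651 × 0.3944 = 4.213 mg/L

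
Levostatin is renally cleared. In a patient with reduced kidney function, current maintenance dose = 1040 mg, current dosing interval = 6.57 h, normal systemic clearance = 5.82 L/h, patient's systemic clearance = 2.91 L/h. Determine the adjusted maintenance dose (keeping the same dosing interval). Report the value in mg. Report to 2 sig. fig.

520 mg

To keep the same average steady-state level, dosing rate must scale with clearance.
CL ratio = 2.91 / 5.82 = 0.5000
New dose (same interval) = 1040 × 0.5000 = 520.0 mg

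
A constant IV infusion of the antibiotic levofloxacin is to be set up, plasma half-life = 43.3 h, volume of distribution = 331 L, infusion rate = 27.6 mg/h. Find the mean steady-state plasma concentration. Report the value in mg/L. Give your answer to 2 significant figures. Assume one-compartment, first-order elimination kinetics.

k = ln2 / t½ = 0.693147 / 43.3 = 0.01601 h⁻¹
CL = k × Vd = 0.01601 × 331 = 5.299 L/h
At steady state Css = R₀ / CL = 27.6 / 5.299 = 5.209 mg/L

5.2 mg/L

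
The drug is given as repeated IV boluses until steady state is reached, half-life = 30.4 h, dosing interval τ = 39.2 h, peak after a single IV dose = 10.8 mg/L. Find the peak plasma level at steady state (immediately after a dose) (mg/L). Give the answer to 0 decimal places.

k = ln2 / t½ = 0.693147 / 30.4 = 0.02280 h⁻¹
e^(−kτ) = e^(−0.02280 × 39.2) = 0.4091
Accumulation ratio R = 1 / (1 − e^(−kτ)) = 1 / (1 − 0.4091) = 1.692
Steady-state peak = C₀ × R = 10.8 × 1.692 = 18.27 mg/L

18 mg/L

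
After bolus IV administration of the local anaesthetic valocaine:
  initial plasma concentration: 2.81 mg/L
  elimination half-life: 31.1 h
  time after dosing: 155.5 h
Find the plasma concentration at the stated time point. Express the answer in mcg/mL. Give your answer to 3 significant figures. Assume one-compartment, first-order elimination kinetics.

k = ln2 / t½ = 0.693147 / 31.1 = 0.02229 h⁻¹
t / t½ = 155.5 / 31.1 = 5 half-lives
C = C₀ × (1/2)^5 = 2.810 × 0.03125 = 0.08781 mg/L
(0.08781 mg/L = 0.08781 mcg/mL)

0.0878 mcg/mL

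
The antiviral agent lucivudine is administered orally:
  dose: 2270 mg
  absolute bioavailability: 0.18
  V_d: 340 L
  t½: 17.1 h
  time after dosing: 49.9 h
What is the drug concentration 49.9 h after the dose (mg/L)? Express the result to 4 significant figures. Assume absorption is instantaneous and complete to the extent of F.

Amount reaching circulation = F × Dose = 0.18 × 2270 = 408.6 mg
C₀ = F·Dose / Vd = 408.6 / 340 = 1.202 mg/L
k = ln2 / t½ = 0.693147 / 17.1 = 0.04053 h⁻¹
C = C₀ · e^(−k·t) = 1.202 × e^(−0.04053 × 49.9)
  = 1.202 × 0.1323 = 0.1590 mg/L

0.1590 mg/L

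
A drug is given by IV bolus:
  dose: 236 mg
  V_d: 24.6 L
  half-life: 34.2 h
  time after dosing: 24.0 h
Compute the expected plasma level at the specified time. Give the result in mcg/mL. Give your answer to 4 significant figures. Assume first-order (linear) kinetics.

C₀ = Dose / Vd = 236.0 / 24.6 = 9.593 mg/L
k = ln2 / t½ = 0.693147 / 34.2 = 0.02027 h⁻¹
C = C₀ · e^(−k·t) = 9.593 × e^(−0.02027 × 24.0)
  = 9.593 × 0.6148 = 5.898 mg/L
(5.898 mg/L = 5.898 mcg/mL)

5.898 mcg/mL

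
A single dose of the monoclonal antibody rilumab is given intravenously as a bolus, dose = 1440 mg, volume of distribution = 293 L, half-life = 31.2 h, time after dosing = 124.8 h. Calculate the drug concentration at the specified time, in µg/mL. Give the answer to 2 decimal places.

0.31 µg/mL

C₀ = Dose / Vd = 1440 / 293 = 4.915 mg/L
k = ln2 / t½ = 0.693147 / 31.2 = 0.02222 h⁻¹
t / t½ = 124.8 / 31.2 = 4 half-lives
C = C₀ × (1/2)^4 = 4.915 × 0.06250 = 0.3072 mg/L
(0.3072 mg/L = 0.3072 µg/mL)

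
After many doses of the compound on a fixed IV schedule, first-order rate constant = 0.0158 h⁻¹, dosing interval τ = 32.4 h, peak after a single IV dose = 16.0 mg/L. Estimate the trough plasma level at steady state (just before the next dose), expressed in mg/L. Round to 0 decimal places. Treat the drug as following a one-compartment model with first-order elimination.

e^(−kτ) = e^(−0.01580 × 32.4) = 0.5993
Accumulation ratio R = 1 / (1 − e^(−kτ)) = 1 / (1 − 0.5993) = 2.496
Steady-state trough = C₀ × R × e^(−kτ) = 16.0 × 2.496 × 0.5993 = 23.93 mg/L

24 mg/L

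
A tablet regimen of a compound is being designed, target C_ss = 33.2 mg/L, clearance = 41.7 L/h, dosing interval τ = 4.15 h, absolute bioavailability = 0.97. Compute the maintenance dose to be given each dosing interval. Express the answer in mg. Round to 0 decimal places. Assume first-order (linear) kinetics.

At steady state, F × (Dose/τ) = Css × CL.
Dose = Css × CL × τ / F = 33.2 × 41.70 × 4.15 / 0.97 = 5923 mg

5923 mg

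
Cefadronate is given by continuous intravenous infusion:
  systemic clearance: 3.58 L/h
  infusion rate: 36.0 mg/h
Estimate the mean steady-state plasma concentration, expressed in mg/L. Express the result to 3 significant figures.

At steady state Css = R₀ / CL = 36.0 / 3.580 = 10.06 mg/L

10.1 mg/L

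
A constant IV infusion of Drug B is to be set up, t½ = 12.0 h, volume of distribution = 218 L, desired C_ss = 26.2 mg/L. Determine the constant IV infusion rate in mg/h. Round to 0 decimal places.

330 mg/h

k = ln2 / t½ = 0.693147 / 12.0 = 0.05776 h⁻¹
CL = k × Vd = 0.05776 × 218 = 12.59 L/h
At steady state, infusion rate R₀ = Css × CL = 26.2 × 12.59 = 329.9 mg/h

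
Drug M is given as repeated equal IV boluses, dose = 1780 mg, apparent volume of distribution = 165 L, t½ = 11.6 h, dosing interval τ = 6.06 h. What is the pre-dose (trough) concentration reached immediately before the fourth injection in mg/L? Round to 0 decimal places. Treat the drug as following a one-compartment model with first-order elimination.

C₀ per dose = Dose / Vd = 1780 / 165 = 10.79 mg/L
k = ln2 / t½ = 0.693147 / 11.6 = 0.05975 h⁻¹
Fraction remaining after one interval: r = e^(−kτ) = e^(−0.05975 × 6.06) = 0.6962
Before dose 4, 3 doses have been given (aged 1τ, 2τ, 3τ).
C_trough = C₀ × (r + r² + … + r^3) = C₀ × r(1−r^3)/(1−r)
        = 10.79 × 0.6962 × (1 − 0.3374) / (1 − 0.6962) = 16.38 mg/L

16 mg/L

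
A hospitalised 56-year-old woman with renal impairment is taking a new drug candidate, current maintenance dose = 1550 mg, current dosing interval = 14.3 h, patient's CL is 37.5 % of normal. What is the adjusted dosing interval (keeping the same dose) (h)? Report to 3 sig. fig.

38.1 h

To keep the same average steady-state level, dosing rate must scale with clearance.
CL ratio = 37.5 / 100 = 0.3750
New interval (same dose) = 14.3 / 0.3750 = 38.13 h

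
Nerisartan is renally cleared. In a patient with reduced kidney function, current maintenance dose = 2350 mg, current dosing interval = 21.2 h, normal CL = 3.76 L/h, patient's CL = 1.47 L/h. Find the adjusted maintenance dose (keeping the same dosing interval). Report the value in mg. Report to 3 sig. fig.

To keep the same average steady-state level, dosing rate must scale with clearance.
CL ratio = 1.47 / 3.76 = 0.3910
New dose (same interval) = 2350 × 0.3910 = 918.9 mg

919 mg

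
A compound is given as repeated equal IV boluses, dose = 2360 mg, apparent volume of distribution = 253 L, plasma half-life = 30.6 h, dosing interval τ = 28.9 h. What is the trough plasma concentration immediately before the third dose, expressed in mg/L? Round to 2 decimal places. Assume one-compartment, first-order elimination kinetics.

7.37 mg/L

C₀ per dose = Dose / Vd = 2360 / 253 = 9.328 mg/L
k = ln2 / t½ = 0.693147 / 30.6 = 0.02265 h⁻¹
Fraction remaining after one interval: r = e^(−kτ) = e^(−0.02265 × 28.9) = 0.5197
Before dose 3, 2 doses have been given (aged 1τ, 2τ).
C_trough = C₀ × (r + r²) = 9.328 × (0.5197 + 0.2701) = 7.367 mg/L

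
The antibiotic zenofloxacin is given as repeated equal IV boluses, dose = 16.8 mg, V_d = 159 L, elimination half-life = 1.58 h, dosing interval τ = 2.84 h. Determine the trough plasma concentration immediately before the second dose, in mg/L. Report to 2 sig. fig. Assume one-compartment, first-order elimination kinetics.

C₀ per dose = Dose / Vd = 16.8 / 159 = 0.1057 mg/L
k = ln2 / t½ = 0.693147 / 1.58 = 0.4387 h⁻¹
Fraction remaining after one interval: r = e^(−kτ) = e^(−0.4387 × 2.84) = 0.2877
Before dose 2, 1 dose has been given (aged 1τ).
C_trough = C₀ × r = 0.1057 × 0.2877 = 0.03041 mg/L

0.030 mg/L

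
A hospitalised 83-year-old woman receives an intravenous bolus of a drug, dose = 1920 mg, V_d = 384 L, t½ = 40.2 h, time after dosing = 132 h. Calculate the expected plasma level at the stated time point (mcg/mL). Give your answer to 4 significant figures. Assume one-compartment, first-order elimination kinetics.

0.5135 mcg/mL

C₀ = Dose / Vd = 1920 / 384 = 5.000 mg/L
k = ln2 / t½ = 0.693147 / 40.2 = 0.01724 h⁻¹
C = C₀ · e^(−k·t) = 5.000 × e^(−0.01724 × 132)
  = 5.000 × 0.1027 = 0.5135 mg/L
(0.5135 mg/L = 0.5135 mcg/mL)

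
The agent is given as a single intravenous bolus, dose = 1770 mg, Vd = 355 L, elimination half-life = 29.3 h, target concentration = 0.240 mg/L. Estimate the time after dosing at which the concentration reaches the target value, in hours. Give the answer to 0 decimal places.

C₀ = Dose / Vd = 1770 / 355 = 4.986 mg/L
k = ln2 / t½ = 0.693147 / 29.3 = 0.02366 h⁻¹
t = ln(C₀ / C) / k = ln(4.986 / 0.240) / 0.02366
  = ln(20.78) / 0.02366 = 3.034 / 0.02366 = 128.2 h

128 h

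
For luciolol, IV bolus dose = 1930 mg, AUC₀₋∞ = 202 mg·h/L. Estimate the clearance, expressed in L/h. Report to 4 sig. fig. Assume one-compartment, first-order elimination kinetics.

CL = Dose / AUC = 1930 / 202 = 9.554 L/h

9.554 L/h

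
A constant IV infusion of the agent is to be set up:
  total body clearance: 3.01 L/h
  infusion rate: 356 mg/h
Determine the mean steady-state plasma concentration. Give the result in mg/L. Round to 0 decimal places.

118 mg/L

At steady state Css = R₀ / CL = 356 / 3.010 = 118.3 mg/L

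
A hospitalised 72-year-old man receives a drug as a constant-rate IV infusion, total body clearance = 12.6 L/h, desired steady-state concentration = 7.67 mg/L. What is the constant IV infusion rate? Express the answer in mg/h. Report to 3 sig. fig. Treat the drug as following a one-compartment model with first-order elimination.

At steady state, infusion rate R₀ = Css × CL = 7.67 × 12.60 = 96.64 mg/h

96.6 mg/h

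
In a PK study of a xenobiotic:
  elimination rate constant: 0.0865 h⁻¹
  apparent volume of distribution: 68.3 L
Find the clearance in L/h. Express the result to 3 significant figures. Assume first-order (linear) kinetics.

CL = k × Vd = 0.0865 × 68.3 = 5.908 L/h

5.91 L/h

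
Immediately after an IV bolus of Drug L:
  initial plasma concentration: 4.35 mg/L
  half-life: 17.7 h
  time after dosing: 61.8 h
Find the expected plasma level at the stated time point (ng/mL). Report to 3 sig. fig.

387 ng/mL

k = ln2 / t½ = 0.693147 / 17.7 = 0.03916 h⁻¹
C = C₀ · e^(−k·t) = 4.350 × e^(−0.03916 × 61.8)
  = 4.350 × 0.08891 = 0.3868 mg/L
Convert: 0.3868 mg/L × 1000 = 386.8 ng/mL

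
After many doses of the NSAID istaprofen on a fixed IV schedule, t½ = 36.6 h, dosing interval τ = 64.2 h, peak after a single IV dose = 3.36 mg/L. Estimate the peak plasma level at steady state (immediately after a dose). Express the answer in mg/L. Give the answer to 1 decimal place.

4.8 mg/L

k = ln2 / t½ = 0.693147 / 36.6 = 0.01894 h⁻¹
e^(−kτ) = e^(−0.01894 × 64.2) = 0.2964
Accumulation ratio R = 1 / (1 − e^(−kτ)) = 1 / (1 − 0.2964) = 1.421
Steady-state peak = C₀ × R = 3.36 × 1.421 = 4.775 mg/L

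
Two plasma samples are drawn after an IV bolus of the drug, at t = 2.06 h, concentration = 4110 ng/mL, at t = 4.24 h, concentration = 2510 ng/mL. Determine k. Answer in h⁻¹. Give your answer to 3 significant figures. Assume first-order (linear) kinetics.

k = ln(C₁/C₂) / (t₂ − t₁) = ln(4110/2510) / (4.24 − 2.06)
  = 0.4931 / 2.180 = 0.2262 h⁻¹

0.226 h⁻¹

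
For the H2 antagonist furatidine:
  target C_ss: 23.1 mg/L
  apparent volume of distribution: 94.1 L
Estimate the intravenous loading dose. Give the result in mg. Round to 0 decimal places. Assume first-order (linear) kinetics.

2174 mg

LD = Css × Vd = 23.1 × 94.1 = 2174 mg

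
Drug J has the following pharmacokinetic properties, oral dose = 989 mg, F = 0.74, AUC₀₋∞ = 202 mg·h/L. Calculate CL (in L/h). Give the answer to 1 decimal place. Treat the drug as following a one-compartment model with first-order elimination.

3.6 L/h

CL = F·Dose / AUC = 0.74 × 989 / 202 = 3.623 L/h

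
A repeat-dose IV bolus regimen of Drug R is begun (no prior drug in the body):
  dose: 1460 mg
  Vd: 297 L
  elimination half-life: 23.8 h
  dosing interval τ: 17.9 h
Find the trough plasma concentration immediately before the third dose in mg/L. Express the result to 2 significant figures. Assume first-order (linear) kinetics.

C₀ per dose = Dose / Vd = 1460 / 297 = 4.916 mg/L
k = ln2 / t½ = 0.693147 / 23.8 = 0.02912 h⁻¹
Fraction remaining after one interval: r = e^(−kτ) = e^(−0.02912 × 17.9) = 0.5938
Before dose 3, 2 doses have been given (aged 1τ, 2τ).
C_trough = C₀ × (r + r²) = 4.916 × (0.5938 + 0.3526) = 4.653 mg/L

4.7 mg/L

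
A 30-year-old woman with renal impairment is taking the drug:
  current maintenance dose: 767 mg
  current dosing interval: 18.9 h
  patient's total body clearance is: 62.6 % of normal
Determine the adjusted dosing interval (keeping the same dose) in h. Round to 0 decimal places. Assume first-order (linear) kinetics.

30 h

To keep the same average steady-state level, dosing rate must scale with clearance.
CL ratio = 62.6 / 100 = 0.6260
New interval (same dose) = 18.9 / 0.6260 = 30.19 h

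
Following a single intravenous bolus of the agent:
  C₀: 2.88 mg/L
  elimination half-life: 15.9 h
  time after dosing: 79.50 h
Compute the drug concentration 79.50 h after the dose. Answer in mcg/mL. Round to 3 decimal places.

0.090 mcg/mL

k = ln2 / t½ = 0.693147 / 15.9 = 0.04359 h⁻¹
t / t½ = 79.50 / 15.9 = 5 half-lives
C = C₀ × (1/2)^5 = 2.880 × 0.03125 = 0.09000 mg/L
(0.09000 mg/L = 0.09000 mcg/mL)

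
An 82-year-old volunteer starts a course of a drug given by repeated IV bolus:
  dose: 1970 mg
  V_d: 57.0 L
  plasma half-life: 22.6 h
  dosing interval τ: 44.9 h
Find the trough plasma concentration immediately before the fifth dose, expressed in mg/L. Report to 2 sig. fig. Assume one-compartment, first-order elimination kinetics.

C₀ per dose = Dose / Vd = 1970 / 57.0 = 34.56 mg/L
k = ln2 / t½ = 0.693147 / 22.6 = 0.03067 h⁻¹
Fraction remaining after one interval: r = e^(−kτ) = e^(−0.03067 × 44.9) = 0.2523
Before dose 5, 4 doses have been given (aged 1τ, 2τ, 3τ, 4τ).
C_trough = C₀ × (r + r² + … + r^4) = C₀ × r(1−r^4)/(1−r)
        = 34.56 × 0.2523 × (1 − 0.004052) / (1 − 0.2523) = 11.61 mg/L

12 mg/L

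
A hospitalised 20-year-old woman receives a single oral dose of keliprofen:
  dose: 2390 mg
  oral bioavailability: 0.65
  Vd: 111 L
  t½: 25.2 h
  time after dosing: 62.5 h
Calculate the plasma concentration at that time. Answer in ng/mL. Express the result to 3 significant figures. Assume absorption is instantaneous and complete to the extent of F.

2510 ng/mL

Amount reaching circulation = F × Dose = 0.65 × 2390 = 1554 mg
C₀ = F·Dose / Vd = 1554 / 111 = 14.00 mg/L
k = ln2 / t½ = 0.693147 / 25.2 = 0.02751 h⁻¹
C = C₀ · e^(−k·t) = 14.00 × e^(−0.02751 × 62.5)
  = 14.00 × 0.1792 = 2.509 mg/L
Convert: 2.509 mg/L × 1000 = 2509 ng/mL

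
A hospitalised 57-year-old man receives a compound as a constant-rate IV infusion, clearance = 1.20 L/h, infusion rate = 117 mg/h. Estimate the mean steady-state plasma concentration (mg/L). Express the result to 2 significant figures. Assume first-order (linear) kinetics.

At steady state Css = R₀ / CL = 117 / 1.200 = 97.50 mg/L

98 mg/L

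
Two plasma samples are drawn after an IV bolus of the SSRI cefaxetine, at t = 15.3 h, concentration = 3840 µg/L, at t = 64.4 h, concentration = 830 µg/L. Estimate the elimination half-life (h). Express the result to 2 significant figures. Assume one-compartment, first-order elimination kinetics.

22 h

k = ln(C₁/C₂) / (t₂ − t₁) = ln(3840/830) / (64.4 − 15.3)
  = 1.532 / 49.10 = 0.03120 h⁻¹
t½ = ln2 / k = 0.693147 / 0.03120 = 22.22 h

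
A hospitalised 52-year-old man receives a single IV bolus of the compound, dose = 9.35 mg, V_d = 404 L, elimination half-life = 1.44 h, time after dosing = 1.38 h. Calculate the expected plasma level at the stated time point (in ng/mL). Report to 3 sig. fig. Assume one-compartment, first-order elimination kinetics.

11.9 ng/mL

C₀ = Dose / Vd = 9.350 / 404 = 0.02314 mg/L
k = ln2 / t½ = 0.693147 / 1.44 = 0.4814 h⁻¹
C = C₀ · e^(−k·t) = 0.02314 × e^(−0.4814 × 1.38)
  = 0.02314 × 0.5146 = 0.01191 mg/L
Convert: 0.01191 mg/L × 1000 = 11.91 ng/mL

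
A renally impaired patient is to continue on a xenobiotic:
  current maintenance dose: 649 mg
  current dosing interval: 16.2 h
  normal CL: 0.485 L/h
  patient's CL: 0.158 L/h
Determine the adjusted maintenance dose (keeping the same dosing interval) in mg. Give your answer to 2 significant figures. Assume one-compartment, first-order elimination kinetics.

To keep the same average steady-state level, dosing rate must scale with clearance.
CL ratio = 0.158 / 0.485 = 0.3258
New dose (same interval) = 649 × 0.3258 = 211.4 mg

210 mg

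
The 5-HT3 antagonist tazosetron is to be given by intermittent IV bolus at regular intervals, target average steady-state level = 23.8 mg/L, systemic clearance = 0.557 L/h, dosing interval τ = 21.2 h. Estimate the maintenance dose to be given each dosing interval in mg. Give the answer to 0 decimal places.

At steady state, Dose/τ = Css × CL.
Dose = Css × CL × τ = 23.8 × 0.5570 × 21.2 = 281.0 mg

281 mg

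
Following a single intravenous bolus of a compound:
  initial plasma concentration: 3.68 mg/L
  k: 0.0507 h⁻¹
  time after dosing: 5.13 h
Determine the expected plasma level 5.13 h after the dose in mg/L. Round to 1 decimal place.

2.8 mg/L

C = C₀ · e^(−k·t) = 3.680 × e^(−0.05070 × 5.13)
  = 3.680 × 0.7710 = 2.837 mg/L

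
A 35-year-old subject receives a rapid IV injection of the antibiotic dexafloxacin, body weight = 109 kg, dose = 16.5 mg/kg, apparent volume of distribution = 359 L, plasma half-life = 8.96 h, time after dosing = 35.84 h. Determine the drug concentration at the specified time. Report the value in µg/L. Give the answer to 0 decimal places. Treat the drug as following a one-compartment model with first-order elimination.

Total dose = 16.5 × 109 = 1799 mg
C₀ = Dose / Vd = 1799 / 359 = 5.011 mg/L
k = ln2 / t½ = 0.693147 / 8.96 = 0.07736 h⁻¹
t / t½ = 35.84 / 8.96 = 4 half-lives
C = C₀ × (1/2)^4 = 5.011 × 0.06250 = 0.3132 mg/L
Convert: 0.3132 mg/L × 1000 = 313.2 µg/L

313 µg/L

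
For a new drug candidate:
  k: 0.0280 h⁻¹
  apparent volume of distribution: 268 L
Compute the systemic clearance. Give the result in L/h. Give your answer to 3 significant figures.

CL = k × Vd = 0.0280 × 268 = 7.504 L/h

7.50 L/h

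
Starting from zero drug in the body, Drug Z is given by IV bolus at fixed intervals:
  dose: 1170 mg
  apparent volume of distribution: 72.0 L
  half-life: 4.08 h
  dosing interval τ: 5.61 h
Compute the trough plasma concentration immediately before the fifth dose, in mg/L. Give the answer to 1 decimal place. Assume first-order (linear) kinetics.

10.0 mg/L

C₀ per dose = Dose / Vd = 1170 / 72.0 = 16.25 mg/L
k = ln2 / t½ = 0.693147 / 4.08 = 0.1699 h⁻¹
Fraction remaining after one interval: r = e^(−kτ) = e^(−0.1699 × 5.61) = 0.3855
Before dose 5, 4 doses have been given (aged 1τ, 2τ, 3τ, 4τ).
C_trough = C₀ × (r + r² + … + r^4) = C₀ × r(1−r^4)/(1−r)
        = 16.25 × 0.3855 × (1 − 0.02209) / (1 − 0.3855) = 9.969 mg/L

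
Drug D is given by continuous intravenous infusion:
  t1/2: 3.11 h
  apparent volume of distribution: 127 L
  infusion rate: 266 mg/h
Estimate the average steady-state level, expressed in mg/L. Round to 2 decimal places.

k = ln2 / t½ = 0.693147 / 3.11 = 0.2229 h⁻¹
CL = k × Vd = 0.2229 × 127 = 28.31 L/h
At steady state Css = R₀ / CL = 266 / 28.31 = 9.396 mg/L

9.40 mg/L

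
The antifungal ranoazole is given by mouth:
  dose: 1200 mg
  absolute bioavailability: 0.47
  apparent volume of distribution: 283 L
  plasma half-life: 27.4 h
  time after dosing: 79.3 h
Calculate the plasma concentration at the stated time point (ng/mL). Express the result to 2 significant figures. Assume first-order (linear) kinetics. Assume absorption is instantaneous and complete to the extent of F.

Amount reaching circulation = F × Dose = 0.47 × 1200 = 564.0 mg
C₀ = F·Dose / Vd = 564.0 / 283 = 1.993 mg/L
k = ln2 / t½ = 0.693147 / 27.4 = 0.02530 h⁻¹
C = C₀ · e^(−k·t) = 1.993 × e^(−0.02530 × 79.3)
  = 1.993 × 0.1345 = 0.2681 mg/L
Convert: 0.2681 mg/L × 1000 = 268.1 ng/mL

270 ng/mL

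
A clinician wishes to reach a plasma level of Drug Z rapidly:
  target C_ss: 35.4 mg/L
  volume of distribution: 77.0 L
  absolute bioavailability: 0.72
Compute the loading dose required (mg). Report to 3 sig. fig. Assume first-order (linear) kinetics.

LD = Css × Vd / F = 35.4 × 77.0 / 0.72 = 3786 mg

3790 mg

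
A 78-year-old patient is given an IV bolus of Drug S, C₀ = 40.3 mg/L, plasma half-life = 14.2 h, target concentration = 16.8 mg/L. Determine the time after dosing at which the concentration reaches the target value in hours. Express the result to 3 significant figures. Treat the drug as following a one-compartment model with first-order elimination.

k = ln2 / t½ = 0.693147 / 14.2 = 0.04881 h⁻¹
t = ln(C₀ / C) / k = ln(40.30 / 16.8) / 0.04881
  = ln(2.399) / 0.04881 = 0.8751 / 0.04881 = 17.93 h

17.9 h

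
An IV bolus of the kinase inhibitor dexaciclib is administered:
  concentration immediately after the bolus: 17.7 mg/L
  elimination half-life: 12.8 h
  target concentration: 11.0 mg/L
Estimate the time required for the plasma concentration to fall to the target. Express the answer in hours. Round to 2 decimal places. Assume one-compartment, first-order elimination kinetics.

k = ln2 / t½ = 0.693147 / 12.8 = 0.05415 h⁻¹
t = ln(C₀ / C) / k = ln(17.70 / 11.0) / 0.05415
  = ln(1.609) / 0.05415 = 0.4756 / 0.05415 = 8.783 h

8.78 h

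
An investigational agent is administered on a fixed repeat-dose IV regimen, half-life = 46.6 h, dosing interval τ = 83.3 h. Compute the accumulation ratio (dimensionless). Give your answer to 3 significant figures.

1.41

k = ln2 / t½ = 0.693147 / 46.6 = 0.01487 h⁻¹
e^(−kτ) = e^(−0.01487 × 83.3) = 0.2898
Accumulation ratio R = 1 / (1 − e^(−kτ)) = 1 / (1 − 0.2898) = 1.408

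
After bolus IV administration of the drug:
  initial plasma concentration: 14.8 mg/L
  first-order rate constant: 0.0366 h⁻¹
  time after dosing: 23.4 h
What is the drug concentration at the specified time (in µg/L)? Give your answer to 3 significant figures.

6290 µg/L

C = C₀ · e^(−k·t) = 14.80 × e^(−0.03660 × 23.4)
  = 14.80 × 0.4247 = 6.286 mg/L
Convert: 6.286 mg/L × 1000 = 6286 µg/L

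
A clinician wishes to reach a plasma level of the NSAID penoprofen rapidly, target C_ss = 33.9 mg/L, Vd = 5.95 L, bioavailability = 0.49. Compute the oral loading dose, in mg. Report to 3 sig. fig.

LD = Css × Vd / F = 33.9 × 5.95 / 0.49 = 411.6 mg

412 mg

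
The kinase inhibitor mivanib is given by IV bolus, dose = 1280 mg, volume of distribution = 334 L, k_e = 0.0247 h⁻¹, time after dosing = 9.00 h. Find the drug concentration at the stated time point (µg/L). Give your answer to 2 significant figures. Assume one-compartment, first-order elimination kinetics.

C₀ = Dose / Vd = 1280 / 334 = 3.832 mg/L
C = C₀ · e^(−k·t) = 3.832 × e^(−0.02470 × 9.00)
  = 3.832 × 0.8007 = 3.068 mg/L
Convert: 3.068 mg/L × 1000 = 3068 µg/L

3100 µg/L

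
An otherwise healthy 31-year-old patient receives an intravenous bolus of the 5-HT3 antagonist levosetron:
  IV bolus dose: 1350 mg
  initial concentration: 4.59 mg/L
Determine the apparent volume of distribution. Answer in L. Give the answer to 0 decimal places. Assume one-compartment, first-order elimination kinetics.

294 L

Vd = Dose / C₀ = 1350 / 4.59 = 294.1 L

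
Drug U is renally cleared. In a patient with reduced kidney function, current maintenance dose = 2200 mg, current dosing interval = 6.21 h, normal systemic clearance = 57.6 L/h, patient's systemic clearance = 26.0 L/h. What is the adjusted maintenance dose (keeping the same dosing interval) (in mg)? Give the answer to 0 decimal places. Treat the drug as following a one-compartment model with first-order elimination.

993 mg

To keep the same average steady-state level, dosing rate must scale with clearance.
CL ratio = 26.0 / 57.6 = 0.4514
New dose (same interval) = 2200 × 0.4514 = 993.1 mg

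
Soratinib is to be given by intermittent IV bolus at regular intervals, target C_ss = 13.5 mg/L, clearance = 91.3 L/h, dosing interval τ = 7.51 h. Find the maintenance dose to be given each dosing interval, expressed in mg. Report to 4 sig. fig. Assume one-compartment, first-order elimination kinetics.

9256 mg

At steady state, Dose/τ = Css × CL.
Dose = Css × CL × τ = 13.5 × 91.30 × 7.51 = 9256 mg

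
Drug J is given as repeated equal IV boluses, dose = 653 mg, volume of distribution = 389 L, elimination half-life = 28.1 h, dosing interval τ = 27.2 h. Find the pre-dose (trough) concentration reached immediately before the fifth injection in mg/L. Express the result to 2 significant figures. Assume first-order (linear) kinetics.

1.6 mg/L

C₀ per dose = Dose / Vd = 653 / 389 = 1.679 mg/L
k = ln2 / t½ = 0.693147 / 28.1 = 0.02467 h⁻¹
Fraction remaining after one interval: r = e^(−kτ) = e^(−0.02467 × 27.2) = 0.5112
Before dose 5, 4 doses have been given (aged 1τ, 2τ, 3τ, 4τ).
C_trough = C₀ × (r + r² + … + r^4) = C₀ × r(1−r^4)/(1−r)
        = 1.679 × 0.5112 × (1 − 0.06829) / (1 − 0.5112) = 1.636 mg/L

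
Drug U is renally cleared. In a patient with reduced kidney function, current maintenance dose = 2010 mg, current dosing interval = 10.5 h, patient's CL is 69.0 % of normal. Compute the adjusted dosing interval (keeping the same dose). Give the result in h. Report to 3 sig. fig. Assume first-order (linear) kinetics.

To keep the same average steady-state level, dosing rate must scale with clearance.
CL ratio = 69.0 / 100 = 0.6900
New interval (same dose) = 10.5 / 0.6900 = 15.22 h

15.2 h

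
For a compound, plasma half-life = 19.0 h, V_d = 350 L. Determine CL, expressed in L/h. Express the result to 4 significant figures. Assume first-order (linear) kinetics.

12.77 L/h

k = ln2 / t½ = 0.693147 / 19.0 = 0.03648 h⁻¹
CL = k × Vd = 0.03648 × 350 = 12.77 L/h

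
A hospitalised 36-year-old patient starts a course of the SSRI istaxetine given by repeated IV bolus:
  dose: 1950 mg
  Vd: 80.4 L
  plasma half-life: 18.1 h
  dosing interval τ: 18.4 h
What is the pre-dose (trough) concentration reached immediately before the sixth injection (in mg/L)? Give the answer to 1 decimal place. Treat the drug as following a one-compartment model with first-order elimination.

23.0 mg/L

C₀ per dose = Dose / Vd = 1950 / 80.4 = 24.25 mg/L
k = ln2 / t½ = 0.693147 / 18.1 = 0.03830 h⁻¹
Fraction remaining after one interval: r = e^(−kτ) = e^(−0.03830 × 18.4) = 0.4942
Before dose 6, 5 doses have been given (aged 1τ, 2τ, 3τ, 4τ, 5τ).
C_trough = C₀ × (r + r² + … + r^5) = C₀ × r(1−r^5)/(1−r)
        = 24.25 × 0.4942 × (1 − 0.02948) / (1 − 0.4942) = 23.00 mg/L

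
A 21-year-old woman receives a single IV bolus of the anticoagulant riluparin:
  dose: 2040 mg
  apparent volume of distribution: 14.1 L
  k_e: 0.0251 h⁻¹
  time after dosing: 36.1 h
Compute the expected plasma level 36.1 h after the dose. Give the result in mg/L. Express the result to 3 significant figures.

58.5 mg/L

C₀ = Dose / Vd = 2040 / 14.1 = 144.7 mg/L
C = C₀ · e^(−k·t) = 144.7 × e^(−0.02510 × 36.1)
  = 144.7 × 0.4041 = 58.47 mg/L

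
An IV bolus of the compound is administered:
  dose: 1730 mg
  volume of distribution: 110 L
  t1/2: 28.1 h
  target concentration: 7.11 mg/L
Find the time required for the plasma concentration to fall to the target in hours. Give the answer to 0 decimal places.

C₀ = Dose / Vd = 1730 / 110 = 15.73 mg/L
k = ln2 / t½ = 0.693147 / 28.1 = 0.02467 h⁻¹
t = ln(C₀ / C) / k = ln(15.73 / 7.11) / 0.02467
  = ln(2.212) / 0.02467 = 0.7939 / 0.02467 = 32.18 h

32 h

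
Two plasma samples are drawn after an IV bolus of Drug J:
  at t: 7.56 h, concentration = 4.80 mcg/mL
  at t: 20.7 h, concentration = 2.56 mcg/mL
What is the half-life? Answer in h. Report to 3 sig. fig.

k = ln(C₁/C₂) / (t₂ − t₁) = ln(4.80/2.56) / (20.7 − 7.56)
  = 0.6286 / 13.14 = 0.04784 h⁻¹
t½ = ln2 / k = 0.693147 / 0.04784 = 14.49 h

14.5 h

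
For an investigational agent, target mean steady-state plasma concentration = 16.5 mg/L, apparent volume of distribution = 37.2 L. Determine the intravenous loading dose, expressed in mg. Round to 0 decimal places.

LD = Css × Vd = 16.5 × 37.2 = 613.8 mg

614 mg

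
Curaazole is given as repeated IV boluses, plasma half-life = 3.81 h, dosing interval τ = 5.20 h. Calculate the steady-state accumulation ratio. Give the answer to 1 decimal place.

1.6

k = ln2 / t½ = 0.693147 / 3.81 = 0.1819 h⁻¹
e^(−kτ) = e^(−0.1819 × 5.20) = 0.3883
Accumulation ratio R = 1 / (1 − e^(−kτ)) = 1 / (1 − 0.3883) = 1.635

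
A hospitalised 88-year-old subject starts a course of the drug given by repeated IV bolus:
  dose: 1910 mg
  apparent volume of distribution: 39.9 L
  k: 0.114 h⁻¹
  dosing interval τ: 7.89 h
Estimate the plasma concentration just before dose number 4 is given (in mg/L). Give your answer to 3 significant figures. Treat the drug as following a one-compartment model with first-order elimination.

30.6 mg/L

C₀ per dose = Dose / Vd = 1910 / 39.9 = 47.87 mg/L
Fraction remaining after one interval: r = e^(−kτ) = e^(−0.1140 × 7.89) = 0.4068
Before dose 4, 3 doses have been given (aged 1τ, 2τ, 3τ).
C_trough = C₀ × (r + r² + … + r^3) = C₀ × r(1−r^3)/(1−r)
        = 47.87 × 0.4068 × (1 − 0.06732) / (1 − 0.4068) = 30.62 mg/L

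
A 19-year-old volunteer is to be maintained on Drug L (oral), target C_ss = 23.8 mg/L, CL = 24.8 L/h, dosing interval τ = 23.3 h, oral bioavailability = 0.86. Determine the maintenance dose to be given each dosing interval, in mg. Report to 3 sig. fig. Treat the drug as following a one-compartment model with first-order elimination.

16000 mg

At steady state, F × (Dose/τ) = Css × CL.
Dose = Css × CL × τ / F = 23.8 × 24.80 × 23.3 / 0.86 = 15990 mg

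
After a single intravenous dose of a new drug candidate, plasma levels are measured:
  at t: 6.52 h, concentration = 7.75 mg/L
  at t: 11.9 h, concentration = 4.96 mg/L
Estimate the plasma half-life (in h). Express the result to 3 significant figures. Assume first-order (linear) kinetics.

k = ln(C₁/C₂) / (t₂ − t₁) = ln(7.75/4.96) / (11.9 − 6.52)
  = 0.4463 / 5.380 = 0.08296 h⁻¹
t½ = ln2 / k = 0.693147 / 0.08296 = 8.355 h

8.36 h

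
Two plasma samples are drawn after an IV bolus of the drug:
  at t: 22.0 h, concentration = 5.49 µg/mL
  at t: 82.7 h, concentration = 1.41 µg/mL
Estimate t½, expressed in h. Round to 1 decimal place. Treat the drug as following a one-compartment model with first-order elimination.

31.0 h

k = ln(C₁/C₂) / (t₂ − t₁) = ln(5.49/1.41) / (82.7 − 22.0)
  = 1.359 / 60.70 = 0.02239 h⁻¹
t½ = ln2 / k = 0.693147 / 0.02239 = 30.96 h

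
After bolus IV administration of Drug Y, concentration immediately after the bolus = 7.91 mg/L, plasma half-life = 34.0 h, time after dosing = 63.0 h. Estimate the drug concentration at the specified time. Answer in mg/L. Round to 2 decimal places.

k = ln2 / t½ = 0.693147 / 34.0 = 0.02039 h⁻¹
C = C₀ · e^(−k·t) = 7.910 × e^(−0.02039 × 63.0)
  = 7.910 × 0.2768 = 2.189 mg/L

2.19 mg/L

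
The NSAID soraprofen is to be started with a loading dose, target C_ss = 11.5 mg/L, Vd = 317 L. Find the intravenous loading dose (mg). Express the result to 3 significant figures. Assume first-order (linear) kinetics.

LD = Css × Vd = 11.5 × 317 = 3646 mg

3650 mg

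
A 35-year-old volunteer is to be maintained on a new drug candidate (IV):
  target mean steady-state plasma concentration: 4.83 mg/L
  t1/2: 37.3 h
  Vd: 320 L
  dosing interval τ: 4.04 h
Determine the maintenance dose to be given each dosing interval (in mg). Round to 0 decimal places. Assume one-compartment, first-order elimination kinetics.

k = ln2 / t½ = 0.693147 / 37.3 = 0.01858 h⁻¹
CL = k × Vd = 0.01858 × 320 = 5.946 L/h
At steady state, Dose/τ = Css × CL.
Dose = Css × CL × τ = 4.83 × 5.946 × 4.04 = 116.0 mg

116 mg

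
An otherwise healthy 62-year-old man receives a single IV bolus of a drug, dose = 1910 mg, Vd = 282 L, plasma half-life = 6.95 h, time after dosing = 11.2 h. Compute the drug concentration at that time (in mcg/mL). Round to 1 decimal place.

2.2 mcg/mL

C₀ = Dose / Vd = 1910 / 282 = 6.773 mg/L
k = ln2 / t½ = 0.693147 / 6.95 = 0.09973 h⁻¹
C = C₀ · e^(−k·t) = 6.773 × e^(−0.09973 × 11.2)
  = 6.773 × 0.3273 = 2.217 mg/L
(2.217 mg/L = 2.217 mcg/mL)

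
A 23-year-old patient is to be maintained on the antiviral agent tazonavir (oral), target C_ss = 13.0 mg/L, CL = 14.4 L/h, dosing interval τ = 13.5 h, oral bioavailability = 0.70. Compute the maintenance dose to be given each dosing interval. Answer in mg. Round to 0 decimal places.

3610 mg

At steady state, F × (Dose/τ) = Css × CL.
Dose = Css × CL × τ / F = 13.0 × 14.40 × 13.5 / 0.70 = 3610 mg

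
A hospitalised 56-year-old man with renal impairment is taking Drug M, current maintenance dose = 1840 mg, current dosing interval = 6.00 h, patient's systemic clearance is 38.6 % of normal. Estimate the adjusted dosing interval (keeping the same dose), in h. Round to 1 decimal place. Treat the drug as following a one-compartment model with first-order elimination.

15.5 h

To keep the same average steady-state level, dosing rate must scale with clearance.
CL ratio = 38.6 / 100 = 0.3860
New interval (same dose) = 6.00 / 0.3860 = 15.54 h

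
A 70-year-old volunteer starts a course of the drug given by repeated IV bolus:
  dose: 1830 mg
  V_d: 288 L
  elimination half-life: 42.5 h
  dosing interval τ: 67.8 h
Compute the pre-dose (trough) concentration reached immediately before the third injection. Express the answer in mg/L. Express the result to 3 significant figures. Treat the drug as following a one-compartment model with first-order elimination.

C₀ per dose = Dose / Vd = 1830 / 288 = 6.354 mg/L
k = ln2 / t½ = 0.693147 / 42.5 = 0.01631 h⁻¹
Fraction remaining after one interval: r = e^(−kτ) = e^(−0.01631 × 67.8) = 0.3309
Before dose 3, 2 doses have been given (aged 1τ, 2τ).
C_trough = C₀ × (r + r²) = 6.354 × (0.3309 + 0.1095) = 2.798 mg/L

2.80 mg/L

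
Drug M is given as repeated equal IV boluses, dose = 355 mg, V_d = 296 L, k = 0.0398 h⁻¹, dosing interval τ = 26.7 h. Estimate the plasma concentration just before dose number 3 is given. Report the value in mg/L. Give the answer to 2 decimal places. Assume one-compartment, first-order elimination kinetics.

0.56 mg/L

C₀ per dose = Dose / Vd = 355 / 296 = 1.199 mg/L
Fraction remaining after one interval: r = e^(−kτ) = e^(−0.03980 × 26.7) = 0.3455
Before dose 3, 2 doses have been given (aged 1τ, 2τ).
C_trough = C₀ × (r + r²) = 1.199 × (0.3455 + 0.1194) = 0.5574 mg/L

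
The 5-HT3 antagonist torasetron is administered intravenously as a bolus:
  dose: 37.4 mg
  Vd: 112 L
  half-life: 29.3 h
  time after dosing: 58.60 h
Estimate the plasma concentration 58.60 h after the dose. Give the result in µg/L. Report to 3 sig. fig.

C₀ = Dose / Vd = 37.40 / 112 = 0.3339 mg/L
k = ln2 / t½ = 0.693147 / 29.3 = 0.02366 h⁻¹
t / t½ = 58.60 / 29.3 = 2 half-lives
C = C₀ × (1/2)^2 = 0.3339 × 0.2500 = 0.08348 mg/L
Convert: 0.08348 mg/L × 1000 = 83.48 µg/L

83.5 µg/L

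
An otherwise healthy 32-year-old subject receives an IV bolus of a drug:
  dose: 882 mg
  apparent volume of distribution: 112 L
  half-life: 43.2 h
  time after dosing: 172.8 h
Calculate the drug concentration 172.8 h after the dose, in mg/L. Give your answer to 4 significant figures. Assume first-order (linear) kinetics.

0.4922 mg/L

C₀ = Dose / Vd = 882.0 / 112 = 7.875 mg/L
k = ln2 / t½ = 0.693147 / 43.2 = 0.01605 h⁻¹
t / t½ = 172.8 / 43.2 = 4 half-lives
C = C₀ × (1/2)^4 = 7.875 × 0.06250 = 0.4922 mg/L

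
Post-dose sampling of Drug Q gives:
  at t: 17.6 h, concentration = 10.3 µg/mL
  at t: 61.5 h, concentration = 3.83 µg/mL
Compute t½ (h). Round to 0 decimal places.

k = ln(C₁/C₂) / (t₂ − t₁) = ln(10.3/3.83) / (61.5 − 17.6)
  = 0.9893 / 43.90 = 0.02254 h⁻¹
t½ = ln2 / k = 0.693147 / 0.02254 = 30.75 h

31 h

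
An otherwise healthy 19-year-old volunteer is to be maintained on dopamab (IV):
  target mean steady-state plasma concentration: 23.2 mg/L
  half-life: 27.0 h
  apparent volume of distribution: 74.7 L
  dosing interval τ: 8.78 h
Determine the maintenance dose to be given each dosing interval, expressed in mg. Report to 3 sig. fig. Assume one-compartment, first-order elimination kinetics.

k = ln2 / t½ = 0.693147 / 27.0 = 0.02567 h⁻¹
CL = k × Vd = 0.02567 × 74.7 = 1.918 L/h
At steady state, Dose/τ = Css × CL.
Dose = Css × CL × τ = 23.2 × 1.918 × 8.78 = 390.7 mg

391 mg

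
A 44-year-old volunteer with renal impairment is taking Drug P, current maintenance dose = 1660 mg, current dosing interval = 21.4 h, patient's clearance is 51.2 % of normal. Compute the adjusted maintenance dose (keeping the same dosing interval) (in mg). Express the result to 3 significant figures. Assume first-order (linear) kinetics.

850 mg

To keep the same average steady-state level, dosing rate must scale with clearance.
CL ratio = 51.2 / 100 = 0.5120
New dose (same interval) = 1660 × 0.5120 = 849.9 mg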